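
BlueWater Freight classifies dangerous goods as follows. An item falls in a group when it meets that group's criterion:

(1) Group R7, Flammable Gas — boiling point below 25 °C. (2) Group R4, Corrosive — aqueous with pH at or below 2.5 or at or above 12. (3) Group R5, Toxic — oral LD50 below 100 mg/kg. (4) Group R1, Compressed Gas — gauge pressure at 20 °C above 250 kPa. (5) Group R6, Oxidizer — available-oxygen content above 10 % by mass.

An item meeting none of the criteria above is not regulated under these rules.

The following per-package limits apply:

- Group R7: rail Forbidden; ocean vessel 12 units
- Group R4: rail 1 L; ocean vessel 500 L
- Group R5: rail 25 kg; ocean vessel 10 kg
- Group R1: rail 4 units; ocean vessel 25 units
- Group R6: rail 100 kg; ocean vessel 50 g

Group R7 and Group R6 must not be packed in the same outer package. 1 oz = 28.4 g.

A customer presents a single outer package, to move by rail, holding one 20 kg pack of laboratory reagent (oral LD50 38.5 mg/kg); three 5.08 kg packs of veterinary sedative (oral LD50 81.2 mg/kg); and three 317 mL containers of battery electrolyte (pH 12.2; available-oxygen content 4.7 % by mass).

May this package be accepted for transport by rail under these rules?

No

The laboratory reagent has oral LD50 38.5 mg/kg, which is < 100 mg/kg, so it is Group R5 (Toxic).
The veterinary sedative has oral LD50 81.2 mg/kg, which is < 100 mg/kg, so it is Group R5 (Toxic).
The battery electrolyte has pH 12.2, which is ≥ 12, so it is Group R4 (Corrosive).
Total Group R5: 20 kg + (three 5.08 kg packs = 15.24 kg) = 35.24 kg.
35.24 kg exceeds the rail limit of 25 kg for Group R5.
Group R4 quantity: three 317 mL containers = 951 mL.
That is within the Group R4 rail limit of 1 L.
The segregation rule (Group R7 with Group R6) does not apply to Group R5 with Group R4.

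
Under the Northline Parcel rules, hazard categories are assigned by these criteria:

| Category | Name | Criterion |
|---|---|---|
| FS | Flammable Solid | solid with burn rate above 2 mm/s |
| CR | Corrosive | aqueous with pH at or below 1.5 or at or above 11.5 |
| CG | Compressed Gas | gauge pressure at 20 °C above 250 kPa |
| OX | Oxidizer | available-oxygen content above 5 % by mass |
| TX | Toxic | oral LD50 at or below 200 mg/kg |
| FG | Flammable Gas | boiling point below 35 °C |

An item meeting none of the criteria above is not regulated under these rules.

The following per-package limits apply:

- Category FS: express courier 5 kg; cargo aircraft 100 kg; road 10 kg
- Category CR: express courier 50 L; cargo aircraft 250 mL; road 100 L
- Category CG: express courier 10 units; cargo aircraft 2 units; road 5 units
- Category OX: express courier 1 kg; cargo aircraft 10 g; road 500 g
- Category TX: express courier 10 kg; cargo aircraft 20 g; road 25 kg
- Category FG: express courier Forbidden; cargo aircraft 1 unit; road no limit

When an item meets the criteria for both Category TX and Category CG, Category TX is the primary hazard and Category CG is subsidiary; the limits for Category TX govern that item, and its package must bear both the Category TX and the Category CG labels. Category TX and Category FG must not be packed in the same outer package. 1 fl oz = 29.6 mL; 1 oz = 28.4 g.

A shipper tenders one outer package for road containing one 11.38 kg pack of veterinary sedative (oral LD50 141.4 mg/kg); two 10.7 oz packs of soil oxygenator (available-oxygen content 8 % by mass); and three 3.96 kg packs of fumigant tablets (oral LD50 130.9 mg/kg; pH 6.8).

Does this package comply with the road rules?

With oral LD50 141.4 mg/kg (≤ 200 mg/kg), the veterinary sedative falls in Category TX.
Soil oxygenator: available-oxygen content 8 % by mass > 5 % by mass → Category OX (Oxidizer).
Oral LD50 130.9 mg/kg meets the Category TX criterion (Toxic), so the fumigant tablets are Category TX.
Category TX net quantity: 11.38 kg + (three 3.96 kg packs = 11.88 kg) = 23.26 kg.
23.26 kg ≤ 25 kg (road limit, Category TX) — within limit.
Category OX quantity: two 10.7 oz packs = 607.76 g.
607.76 g exceeds the road limit of 500 g for Category OX.
The segregation rule (Category TX with Category FG) does not apply to Category TX with Category OX.

No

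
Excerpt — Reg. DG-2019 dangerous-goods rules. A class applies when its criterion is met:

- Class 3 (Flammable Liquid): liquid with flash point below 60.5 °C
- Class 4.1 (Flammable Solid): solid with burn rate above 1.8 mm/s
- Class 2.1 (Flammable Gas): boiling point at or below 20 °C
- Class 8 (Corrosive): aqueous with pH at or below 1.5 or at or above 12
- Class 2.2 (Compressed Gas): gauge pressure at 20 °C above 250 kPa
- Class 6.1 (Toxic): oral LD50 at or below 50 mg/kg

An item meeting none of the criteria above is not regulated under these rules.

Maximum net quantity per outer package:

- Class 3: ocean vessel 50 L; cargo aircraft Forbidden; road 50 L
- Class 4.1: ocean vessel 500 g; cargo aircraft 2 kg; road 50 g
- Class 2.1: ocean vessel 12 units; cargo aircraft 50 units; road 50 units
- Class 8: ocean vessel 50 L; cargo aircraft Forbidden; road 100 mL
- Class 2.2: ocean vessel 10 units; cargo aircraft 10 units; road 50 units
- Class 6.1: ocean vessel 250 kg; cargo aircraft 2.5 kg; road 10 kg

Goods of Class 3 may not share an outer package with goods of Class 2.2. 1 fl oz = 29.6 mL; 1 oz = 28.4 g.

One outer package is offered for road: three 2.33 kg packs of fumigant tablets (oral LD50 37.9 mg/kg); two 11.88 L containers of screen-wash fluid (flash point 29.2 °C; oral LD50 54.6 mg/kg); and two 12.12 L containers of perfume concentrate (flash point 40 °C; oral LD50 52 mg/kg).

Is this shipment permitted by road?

Yes

Fumigant tablets: oral LD50 37.9 mg/kg ≤ 50 mg/kg → Class 6.1 (Toxic).
Screen-wash fluid: flash point 29.2 °C < 60.5 °C → Class 3 (Flammable Liquid).
The perfume concentrate has flash point 40 °C, which is < 60.5 °C, so it is Class 3 (Flammable Liquid).
Class 3 net quantity: (two 11.88 L containers = 23.76 L) + (two 12.12 L containers = 24.24 L) = 48 L.
48 L is within the road limit of 50 L for Class 3.
Class 6.1 quantity: three 2.33 kg packs = 6.99 kg.
6.99 kg ≤ 10 kg (road limit, Class 6.1) — within limit.
The segregation rule (Class 3 with Class 2.2) does not apply to Class 3 with Class 6.1.
Every hazard class is within its road limit and no segregation rule is violated.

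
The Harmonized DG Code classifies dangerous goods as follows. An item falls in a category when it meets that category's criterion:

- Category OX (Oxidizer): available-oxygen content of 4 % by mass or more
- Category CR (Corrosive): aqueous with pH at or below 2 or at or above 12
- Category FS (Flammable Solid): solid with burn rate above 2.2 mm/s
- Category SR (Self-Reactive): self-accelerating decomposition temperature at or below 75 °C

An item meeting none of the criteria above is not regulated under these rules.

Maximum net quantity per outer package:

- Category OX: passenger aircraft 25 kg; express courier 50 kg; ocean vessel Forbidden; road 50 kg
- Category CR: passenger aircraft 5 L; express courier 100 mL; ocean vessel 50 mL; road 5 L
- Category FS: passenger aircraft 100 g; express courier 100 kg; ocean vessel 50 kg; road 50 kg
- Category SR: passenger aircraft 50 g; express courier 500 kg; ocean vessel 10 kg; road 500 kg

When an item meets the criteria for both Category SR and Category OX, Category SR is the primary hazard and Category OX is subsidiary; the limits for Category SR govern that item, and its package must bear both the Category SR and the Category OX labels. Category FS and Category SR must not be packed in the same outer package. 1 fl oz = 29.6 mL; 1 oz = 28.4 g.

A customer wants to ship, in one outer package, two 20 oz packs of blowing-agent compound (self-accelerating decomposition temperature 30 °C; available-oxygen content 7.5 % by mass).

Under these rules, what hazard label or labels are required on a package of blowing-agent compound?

With self-accelerating decomposition temperature 30 °C (≤ 75 °C), the blowing-agent compound falls in Category SR.
The blowing-agent compound has available-oxygen content 7.5 % by mass, which is ≥ 4 % by mass, so it is Category OX (Oxidizer).
By the precedence rule Category SR is primary and Category OX is subsidiary, and that rule requires both labels on the package.

Category OX and SR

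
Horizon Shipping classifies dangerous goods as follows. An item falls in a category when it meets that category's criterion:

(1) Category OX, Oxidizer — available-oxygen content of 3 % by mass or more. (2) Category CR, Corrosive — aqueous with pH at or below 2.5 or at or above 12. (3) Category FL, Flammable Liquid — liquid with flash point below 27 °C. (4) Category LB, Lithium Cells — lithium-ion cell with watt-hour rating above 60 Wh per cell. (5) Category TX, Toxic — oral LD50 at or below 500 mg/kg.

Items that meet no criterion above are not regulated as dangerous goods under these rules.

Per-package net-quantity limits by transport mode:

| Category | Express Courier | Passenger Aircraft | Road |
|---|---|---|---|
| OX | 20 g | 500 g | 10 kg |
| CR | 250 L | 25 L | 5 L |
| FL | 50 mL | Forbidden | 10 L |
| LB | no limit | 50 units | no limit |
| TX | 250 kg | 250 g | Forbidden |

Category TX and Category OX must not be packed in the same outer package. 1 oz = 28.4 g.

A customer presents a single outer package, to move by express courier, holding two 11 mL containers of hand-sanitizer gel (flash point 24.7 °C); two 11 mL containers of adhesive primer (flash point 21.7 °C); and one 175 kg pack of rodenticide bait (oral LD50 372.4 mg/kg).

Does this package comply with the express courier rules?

Flash point 24.7 °C meets the Category FL criterion (Flammable Liquid), so the hand-sanitizer gel is Category FL.
With flash point 21.7 °C (< 27 °C), the adhesive primer falls in Category FL.
Oral LD50 372.4 mg/kg meets the Category TX criterion (Toxic), so the rodenticide bait is Category TX.
Category TX quantity: 175 kg.
175 kg is within the express courier limit of 250 kg for Category TX.
Category FL net quantity: (two 11 mL containers = 22 mL) + (two 11 mL containers = 22 mL) = 44 mL.
44 mL ≤ 50 mL (express courier limit, Category FL) — within limit.
The segregation rule (Category TX with Category OX) does not apply to Category TX with Category FL.
Every hazard category is within its express courier limit and no segregation rule is violated.

Yes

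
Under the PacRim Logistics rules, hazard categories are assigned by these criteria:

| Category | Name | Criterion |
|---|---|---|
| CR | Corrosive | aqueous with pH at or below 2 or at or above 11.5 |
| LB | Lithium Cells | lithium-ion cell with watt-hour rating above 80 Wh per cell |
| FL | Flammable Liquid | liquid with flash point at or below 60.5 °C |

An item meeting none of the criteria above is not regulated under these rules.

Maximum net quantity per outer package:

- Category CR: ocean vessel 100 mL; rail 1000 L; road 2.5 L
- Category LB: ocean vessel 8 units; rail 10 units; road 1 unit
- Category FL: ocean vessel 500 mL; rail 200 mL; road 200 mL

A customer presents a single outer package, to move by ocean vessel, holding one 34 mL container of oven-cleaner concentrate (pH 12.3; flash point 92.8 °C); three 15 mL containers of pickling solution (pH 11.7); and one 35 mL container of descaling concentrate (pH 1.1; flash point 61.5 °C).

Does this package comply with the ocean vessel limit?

With pH 12.3 (≥ 11.5), the oven-cleaner concentrate falls in Category CR.
Pickling solution: pH 11.7 ≥ 11.5 → Category CR (Corrosive).
Descaling concentrate: pH 1.1 ≤ 2 → Category CR (Corrosive).
Category CR net quantity: 34 mL + (three 15 mL containers = 45 mL) + 35 mL = 114 mL.
That exceeds the Category CR ocean vessel limit of 100 mL.

No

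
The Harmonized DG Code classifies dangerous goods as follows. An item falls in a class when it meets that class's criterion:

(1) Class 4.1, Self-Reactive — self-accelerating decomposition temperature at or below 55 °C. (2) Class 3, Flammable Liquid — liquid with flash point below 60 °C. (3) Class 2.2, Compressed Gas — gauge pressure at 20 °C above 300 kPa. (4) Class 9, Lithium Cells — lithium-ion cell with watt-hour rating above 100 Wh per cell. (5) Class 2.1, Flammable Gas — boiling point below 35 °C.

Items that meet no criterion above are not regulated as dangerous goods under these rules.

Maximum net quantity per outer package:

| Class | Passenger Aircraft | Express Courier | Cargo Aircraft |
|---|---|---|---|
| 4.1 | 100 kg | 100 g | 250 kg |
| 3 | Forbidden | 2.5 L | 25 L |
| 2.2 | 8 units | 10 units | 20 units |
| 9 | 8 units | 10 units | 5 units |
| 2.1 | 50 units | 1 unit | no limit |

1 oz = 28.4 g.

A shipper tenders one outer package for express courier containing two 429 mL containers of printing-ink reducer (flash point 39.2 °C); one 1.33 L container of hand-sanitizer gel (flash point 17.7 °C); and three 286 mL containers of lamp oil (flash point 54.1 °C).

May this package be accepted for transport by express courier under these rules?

No

The printing-ink reducer has flash point 39.2 °C, which is < 60 °C, so it is Class 3 (Flammable Liquid).
Hand-sanitizer gel: flash point 17.7 °C < 60 °C → Class 3 (Flammable Liquid).
Lamp oil: flash point 54.1 °C < 60 °C → Class 3 (Flammable Liquid).
Total Class 3: (two 429 mL containers = 858 mL) + 1.33 L + (three 286 mL containers = 858 mL) = 3.046 L.
That exceeds the Class 3 express courier limit of 2.5 L.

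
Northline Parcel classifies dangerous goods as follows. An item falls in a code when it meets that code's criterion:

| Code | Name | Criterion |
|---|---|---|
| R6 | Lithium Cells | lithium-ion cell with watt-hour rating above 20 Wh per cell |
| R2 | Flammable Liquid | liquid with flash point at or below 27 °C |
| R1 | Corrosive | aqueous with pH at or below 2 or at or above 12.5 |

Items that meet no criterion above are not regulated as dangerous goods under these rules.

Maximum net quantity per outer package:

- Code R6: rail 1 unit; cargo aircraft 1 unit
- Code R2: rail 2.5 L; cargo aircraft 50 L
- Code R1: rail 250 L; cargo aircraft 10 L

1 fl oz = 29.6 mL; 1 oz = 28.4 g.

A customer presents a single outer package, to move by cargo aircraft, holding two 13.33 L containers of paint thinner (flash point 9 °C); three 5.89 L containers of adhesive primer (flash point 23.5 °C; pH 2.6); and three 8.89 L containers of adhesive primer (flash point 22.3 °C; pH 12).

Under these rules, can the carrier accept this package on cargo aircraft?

No

With flash point 9 °C (≤ 27 °C), the paint thinner falls in Code R2.
Adhesive primer: flash point 23.5 °C ≤ 27 °C → Code R2 (Flammable Liquid).
With flash point 22.3 °C (≤ 27 °C), the adhesive primer falls in Code R2.
Code R2 net quantity: (two 13.33 L containers = 26.66 L) + (three 5.89 L containers = 17.67 L) + (three 8.89 L containers = 26.67 L) = 71 L.
That exceeds the Code R2 cargo aircraft limit of 50 L.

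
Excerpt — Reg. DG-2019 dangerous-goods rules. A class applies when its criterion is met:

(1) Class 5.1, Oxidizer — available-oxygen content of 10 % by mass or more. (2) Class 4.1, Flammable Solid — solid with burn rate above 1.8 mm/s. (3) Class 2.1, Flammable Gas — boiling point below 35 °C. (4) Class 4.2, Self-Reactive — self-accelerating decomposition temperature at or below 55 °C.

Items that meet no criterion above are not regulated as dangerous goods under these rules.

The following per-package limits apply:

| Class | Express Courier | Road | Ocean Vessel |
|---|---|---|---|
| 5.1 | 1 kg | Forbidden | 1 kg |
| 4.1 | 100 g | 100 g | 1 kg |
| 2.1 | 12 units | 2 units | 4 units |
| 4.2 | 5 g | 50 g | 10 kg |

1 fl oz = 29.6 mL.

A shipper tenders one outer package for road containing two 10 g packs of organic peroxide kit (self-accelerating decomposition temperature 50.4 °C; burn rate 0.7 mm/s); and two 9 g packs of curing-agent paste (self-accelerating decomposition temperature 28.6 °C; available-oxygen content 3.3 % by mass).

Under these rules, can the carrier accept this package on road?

With self-accelerating decomposition temperature 50.4 °C (≤ 55 °C), the organic peroxide kit falls in Class 4.2.
With self-accelerating decomposition temperature 28.6 °C (≤ 55 °C), the curing-agent paste falls in Class 4.2.
Total Class 4.2: (two 10 g packs = 20 g) + (two 9 g packs = 18 g) = 38 g.
That is within the Class 4.2 road limit of 50 g.

Yes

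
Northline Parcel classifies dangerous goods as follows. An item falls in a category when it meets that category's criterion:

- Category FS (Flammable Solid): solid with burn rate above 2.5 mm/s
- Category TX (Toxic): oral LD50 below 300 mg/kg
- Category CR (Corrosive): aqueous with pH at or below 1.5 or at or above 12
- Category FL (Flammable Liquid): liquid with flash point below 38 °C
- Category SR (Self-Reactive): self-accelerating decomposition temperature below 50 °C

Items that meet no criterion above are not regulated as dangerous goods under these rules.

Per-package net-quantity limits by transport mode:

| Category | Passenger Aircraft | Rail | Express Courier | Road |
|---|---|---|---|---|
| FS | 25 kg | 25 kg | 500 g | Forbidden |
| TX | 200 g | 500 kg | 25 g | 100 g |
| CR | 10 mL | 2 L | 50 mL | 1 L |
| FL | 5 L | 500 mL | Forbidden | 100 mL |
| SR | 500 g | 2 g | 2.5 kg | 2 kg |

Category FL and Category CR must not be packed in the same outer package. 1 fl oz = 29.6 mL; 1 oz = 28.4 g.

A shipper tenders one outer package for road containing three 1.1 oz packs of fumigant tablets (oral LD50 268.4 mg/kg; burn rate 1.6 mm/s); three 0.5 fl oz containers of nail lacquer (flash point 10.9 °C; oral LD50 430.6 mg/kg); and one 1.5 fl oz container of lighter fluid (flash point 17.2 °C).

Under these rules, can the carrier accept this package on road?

Yes

Fumigant tablets: oral LD50 268.4 mg/kg < 300 mg/kg → Category TX (Toxic).
With flash point 10.9 °C (< 38 °C), the nail lacquer falls in Category FL.
The lighter fluid has flash point 17.2 °C, which is < 38 °C, so it is Category FL (Flammable Liquid).
Category FL net quantity: (three 0.5 fl oz containers = 44.4 mL) + (one 1.5 fl oz container = 44.4 mL) = 88.8 mL.
88.8 mL ≤ 100 mL (road limit, Category FL) — within limit.
Category TX quantity: three 1.1 oz packs = 93.72 g.
That is within the Category TX road limit of 100 g.
The segregation rule (Category FL with Category CR) does not apply to Category FL with Category TX.
Every hazard category is within its road limit and no segregation rule is violated.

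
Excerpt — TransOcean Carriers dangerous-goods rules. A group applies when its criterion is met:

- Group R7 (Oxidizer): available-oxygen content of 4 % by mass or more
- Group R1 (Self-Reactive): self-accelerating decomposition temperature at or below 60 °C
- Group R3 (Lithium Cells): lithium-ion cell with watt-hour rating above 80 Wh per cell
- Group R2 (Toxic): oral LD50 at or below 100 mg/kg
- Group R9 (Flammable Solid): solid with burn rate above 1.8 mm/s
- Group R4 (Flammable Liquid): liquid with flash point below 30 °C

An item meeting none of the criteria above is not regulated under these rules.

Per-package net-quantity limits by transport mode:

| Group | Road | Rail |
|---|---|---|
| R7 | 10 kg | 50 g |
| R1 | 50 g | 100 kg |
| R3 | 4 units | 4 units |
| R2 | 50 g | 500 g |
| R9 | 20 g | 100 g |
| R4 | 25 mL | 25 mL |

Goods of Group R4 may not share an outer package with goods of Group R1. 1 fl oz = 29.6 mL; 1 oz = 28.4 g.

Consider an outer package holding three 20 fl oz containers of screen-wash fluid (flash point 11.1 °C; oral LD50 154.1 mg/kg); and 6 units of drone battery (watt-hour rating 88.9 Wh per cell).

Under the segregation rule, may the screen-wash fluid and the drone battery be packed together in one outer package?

Yes

Flash point 11.1 °C meets the Group R4 criterion (Flammable Liquid), so the screen-wash fluid is Group R4.
Drone battery: watt-hour rating 88.9 Wh per cell > 80 Wh per cell → Group R3 (Lithium Cells).
No segregation rule bars Group R4 with Group R3.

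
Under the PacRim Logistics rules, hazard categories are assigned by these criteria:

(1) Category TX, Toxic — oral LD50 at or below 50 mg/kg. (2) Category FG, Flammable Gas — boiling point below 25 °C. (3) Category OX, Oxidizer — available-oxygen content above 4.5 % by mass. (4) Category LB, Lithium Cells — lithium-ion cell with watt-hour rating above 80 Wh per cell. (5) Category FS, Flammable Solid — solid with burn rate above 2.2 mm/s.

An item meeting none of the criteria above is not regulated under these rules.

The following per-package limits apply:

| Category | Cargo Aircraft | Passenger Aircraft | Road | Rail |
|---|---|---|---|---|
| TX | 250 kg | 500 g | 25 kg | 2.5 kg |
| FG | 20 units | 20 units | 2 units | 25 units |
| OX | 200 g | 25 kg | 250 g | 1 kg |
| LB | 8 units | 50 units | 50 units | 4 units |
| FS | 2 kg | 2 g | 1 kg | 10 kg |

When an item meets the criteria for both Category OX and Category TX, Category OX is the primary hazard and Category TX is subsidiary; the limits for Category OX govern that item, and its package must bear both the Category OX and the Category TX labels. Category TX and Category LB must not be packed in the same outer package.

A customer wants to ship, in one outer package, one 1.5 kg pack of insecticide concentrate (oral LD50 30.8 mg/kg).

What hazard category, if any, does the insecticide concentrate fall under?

Category TX

With oral LD50 30.8 mg/kg (≤ 50 mg/kg), the insecticide concentrate falls in Category TX.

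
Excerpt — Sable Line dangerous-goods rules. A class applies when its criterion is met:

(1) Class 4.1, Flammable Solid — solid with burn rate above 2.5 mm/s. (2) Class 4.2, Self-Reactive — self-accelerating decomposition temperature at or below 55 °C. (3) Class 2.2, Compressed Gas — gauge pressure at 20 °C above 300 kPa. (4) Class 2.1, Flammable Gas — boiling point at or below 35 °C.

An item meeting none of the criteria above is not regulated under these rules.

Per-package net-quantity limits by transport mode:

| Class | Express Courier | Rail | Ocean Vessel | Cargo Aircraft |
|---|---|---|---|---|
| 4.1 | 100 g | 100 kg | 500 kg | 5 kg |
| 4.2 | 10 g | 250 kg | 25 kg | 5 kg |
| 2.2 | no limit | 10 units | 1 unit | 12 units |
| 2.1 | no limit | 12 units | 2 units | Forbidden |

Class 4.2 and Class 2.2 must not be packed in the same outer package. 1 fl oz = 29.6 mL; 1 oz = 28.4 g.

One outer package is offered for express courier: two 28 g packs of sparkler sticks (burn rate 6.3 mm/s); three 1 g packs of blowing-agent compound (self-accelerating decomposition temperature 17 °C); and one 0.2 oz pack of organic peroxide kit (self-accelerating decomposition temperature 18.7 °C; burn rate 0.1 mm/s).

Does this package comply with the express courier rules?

Yes

The sparkler sticks have burn rate 6.3 mm/s, which is > 2.5 mm/s, so they are Class 4.1 (Flammable Solid).
The blowing-agent compound has self-accelerating decomposition temperature 17 °C, which is ≤ 55 °C, so it is Class 4.2 (Self-Reactive).
The organic peroxide kit has self-accelerating decomposition temperature 18.7 °C, which is ≤ 55 °C, so it is Class 4.2 (Self-Reactive).
Total Class 4.2: (three 1 g packs = 3 g) + (one 0.2 oz pack = 5.68 g) = 8.68 g.
That is within the Class 4.2 express courier limit of 10 g.
Class 4.1 quantity: two 28 g packs = 56 g.
That is within the Class 4.1 express courier limit of 100 g.
The segregation rule (Class 4.2 with Class 2.2) does not apply to Class 4.2 with Class 4.1.
Every hazard class is within its express courier limit and no segregation rule is violated.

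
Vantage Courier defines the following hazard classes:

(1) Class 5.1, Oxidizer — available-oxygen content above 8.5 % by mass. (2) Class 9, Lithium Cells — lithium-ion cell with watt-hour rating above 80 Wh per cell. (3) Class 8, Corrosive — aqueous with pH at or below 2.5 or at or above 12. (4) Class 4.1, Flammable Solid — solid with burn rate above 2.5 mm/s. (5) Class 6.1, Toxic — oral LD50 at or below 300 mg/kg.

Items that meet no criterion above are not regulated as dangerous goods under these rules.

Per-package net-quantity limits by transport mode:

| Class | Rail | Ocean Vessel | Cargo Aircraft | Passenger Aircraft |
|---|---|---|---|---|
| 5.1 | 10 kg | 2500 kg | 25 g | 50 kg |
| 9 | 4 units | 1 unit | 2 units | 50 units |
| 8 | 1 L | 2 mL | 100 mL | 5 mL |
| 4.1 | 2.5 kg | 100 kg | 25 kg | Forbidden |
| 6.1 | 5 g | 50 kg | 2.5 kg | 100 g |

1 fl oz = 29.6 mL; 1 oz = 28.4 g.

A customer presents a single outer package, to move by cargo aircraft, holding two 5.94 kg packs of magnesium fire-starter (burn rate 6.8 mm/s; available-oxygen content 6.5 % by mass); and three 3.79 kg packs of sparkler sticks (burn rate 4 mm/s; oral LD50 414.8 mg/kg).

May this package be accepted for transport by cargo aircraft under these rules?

Magnesium fire-starter: burn rate 6.8 mm/s > 2.5 mm/s → Class 4.1 (Flammable Solid).
Burn rate 4 mm/s meets the Class 4.1 criterion (Flammable Solid), so the sparkler sticks are Class 4.1.
Class 4.1 net quantity: (two 5.94 kg packs = 11.88 kg) + (three 3.79 kg packs = 11.37 kg) = 23.25 kg.
23.25 kg ≤ 25 kg (cargo aircraft limit, Class 4.1) — within limit.

Yes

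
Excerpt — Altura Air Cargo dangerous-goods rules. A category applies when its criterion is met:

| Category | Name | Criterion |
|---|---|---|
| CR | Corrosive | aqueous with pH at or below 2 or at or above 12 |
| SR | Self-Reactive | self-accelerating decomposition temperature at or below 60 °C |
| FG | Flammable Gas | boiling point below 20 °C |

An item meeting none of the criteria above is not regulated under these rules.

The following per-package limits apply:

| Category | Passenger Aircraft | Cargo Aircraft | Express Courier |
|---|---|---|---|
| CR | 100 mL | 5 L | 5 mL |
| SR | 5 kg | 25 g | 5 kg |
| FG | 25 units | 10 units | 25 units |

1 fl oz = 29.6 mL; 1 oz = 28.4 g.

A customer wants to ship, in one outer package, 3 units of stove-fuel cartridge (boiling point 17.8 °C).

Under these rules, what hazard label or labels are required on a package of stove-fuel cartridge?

Stove-fuel cartridge: boiling point 17.8 °C < 20 °C → Category FG (Flammable Gas).
Only the Category FG label is required.

Category FG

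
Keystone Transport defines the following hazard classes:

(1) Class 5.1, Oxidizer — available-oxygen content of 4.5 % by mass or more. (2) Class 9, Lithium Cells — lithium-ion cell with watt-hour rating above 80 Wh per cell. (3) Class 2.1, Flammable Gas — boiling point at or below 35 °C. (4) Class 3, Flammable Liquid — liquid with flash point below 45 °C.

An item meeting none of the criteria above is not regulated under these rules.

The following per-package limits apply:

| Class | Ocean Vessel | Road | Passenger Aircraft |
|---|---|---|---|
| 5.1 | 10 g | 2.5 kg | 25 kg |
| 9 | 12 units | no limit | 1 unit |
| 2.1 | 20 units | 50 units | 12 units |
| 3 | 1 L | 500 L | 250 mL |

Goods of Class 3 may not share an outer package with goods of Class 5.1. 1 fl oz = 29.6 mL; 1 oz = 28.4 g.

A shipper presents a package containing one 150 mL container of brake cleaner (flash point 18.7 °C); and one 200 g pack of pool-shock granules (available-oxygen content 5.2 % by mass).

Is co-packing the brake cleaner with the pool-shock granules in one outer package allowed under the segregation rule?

No

Flash point 18.7 °C meets the Class 3 criterion (Flammable Liquid), so the brake cleaner is Class 3.
With available-oxygen content 5.2 % by mass (≥ 4.5 % by mass), the pool-shock granules fall in Class 5.1.
Class 3 and Class 5.1 may not share an outer package.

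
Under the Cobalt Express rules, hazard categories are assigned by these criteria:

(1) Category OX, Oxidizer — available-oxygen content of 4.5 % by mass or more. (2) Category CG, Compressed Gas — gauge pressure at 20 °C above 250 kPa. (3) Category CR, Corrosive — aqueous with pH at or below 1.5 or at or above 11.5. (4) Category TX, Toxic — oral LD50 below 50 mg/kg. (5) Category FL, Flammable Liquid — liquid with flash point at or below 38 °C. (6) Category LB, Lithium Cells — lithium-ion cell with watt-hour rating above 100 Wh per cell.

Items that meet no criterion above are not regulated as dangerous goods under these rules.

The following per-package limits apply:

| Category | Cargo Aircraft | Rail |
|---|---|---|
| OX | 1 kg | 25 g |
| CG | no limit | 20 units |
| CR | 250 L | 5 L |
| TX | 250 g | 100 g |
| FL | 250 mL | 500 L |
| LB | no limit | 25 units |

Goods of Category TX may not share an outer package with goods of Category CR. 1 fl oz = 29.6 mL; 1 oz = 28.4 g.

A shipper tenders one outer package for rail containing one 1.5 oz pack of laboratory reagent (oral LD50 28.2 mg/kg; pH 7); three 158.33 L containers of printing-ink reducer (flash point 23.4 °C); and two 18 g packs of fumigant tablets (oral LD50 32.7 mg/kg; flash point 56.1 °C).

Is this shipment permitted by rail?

With oral LD50 28.2 mg/kg (< 50 mg/kg), the laboratory reagent falls in Category TX.
Printing-ink reducer: flash point 23.4 °C ≤ 38 °C → Category FL (Flammable Liquid).
Oral LD50 32.7 mg/kg meets the Category TX criterion (Toxic), so the fumigant tablets are Category TX.
Category TX net quantity: (one 1.5 oz pack = 42.6 g) + (two 18 g packs = 36 g) = 78.6 g.
That is within the Category TX rail limit of 100 g.
Category FL quantity: three 158.33 L containers = 474.99 L.
474.99 L ≤ 500 L (rail limit, Category FL) — within limit.
The segregation rule (Category TX with Category CR) does not apply to Category TX with Category FL.
Every hazard category is within its rail limit and no segregation rule is violated.

Yes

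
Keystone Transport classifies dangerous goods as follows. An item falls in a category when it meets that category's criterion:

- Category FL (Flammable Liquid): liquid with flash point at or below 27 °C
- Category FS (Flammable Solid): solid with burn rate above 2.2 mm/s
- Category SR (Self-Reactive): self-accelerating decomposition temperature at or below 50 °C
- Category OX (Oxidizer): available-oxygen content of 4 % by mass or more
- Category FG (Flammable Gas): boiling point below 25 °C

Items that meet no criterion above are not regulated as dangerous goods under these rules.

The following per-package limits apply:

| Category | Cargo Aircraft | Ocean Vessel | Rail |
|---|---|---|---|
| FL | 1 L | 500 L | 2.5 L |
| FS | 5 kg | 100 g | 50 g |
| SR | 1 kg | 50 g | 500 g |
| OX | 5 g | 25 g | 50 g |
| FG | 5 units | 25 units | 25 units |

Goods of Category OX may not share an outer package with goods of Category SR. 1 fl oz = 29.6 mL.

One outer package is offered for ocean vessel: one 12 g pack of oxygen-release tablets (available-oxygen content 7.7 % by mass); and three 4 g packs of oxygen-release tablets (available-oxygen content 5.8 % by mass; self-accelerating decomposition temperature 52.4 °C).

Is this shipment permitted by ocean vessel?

Yes

With available-oxygen content 7.7 % by mass (≥ 4 % by mass), the oxygen-release tablets fall in Category OX.
With available-oxygen content 5.8 % by mass (≥ 4 % by mass), the oxygen-release tablets fall in Category OX.
Category OX net quantity: 12 g + (three 4 g packs = 12 g) = 24 g.
24 g is within the ocean vessel limit of 25 g for Category OX.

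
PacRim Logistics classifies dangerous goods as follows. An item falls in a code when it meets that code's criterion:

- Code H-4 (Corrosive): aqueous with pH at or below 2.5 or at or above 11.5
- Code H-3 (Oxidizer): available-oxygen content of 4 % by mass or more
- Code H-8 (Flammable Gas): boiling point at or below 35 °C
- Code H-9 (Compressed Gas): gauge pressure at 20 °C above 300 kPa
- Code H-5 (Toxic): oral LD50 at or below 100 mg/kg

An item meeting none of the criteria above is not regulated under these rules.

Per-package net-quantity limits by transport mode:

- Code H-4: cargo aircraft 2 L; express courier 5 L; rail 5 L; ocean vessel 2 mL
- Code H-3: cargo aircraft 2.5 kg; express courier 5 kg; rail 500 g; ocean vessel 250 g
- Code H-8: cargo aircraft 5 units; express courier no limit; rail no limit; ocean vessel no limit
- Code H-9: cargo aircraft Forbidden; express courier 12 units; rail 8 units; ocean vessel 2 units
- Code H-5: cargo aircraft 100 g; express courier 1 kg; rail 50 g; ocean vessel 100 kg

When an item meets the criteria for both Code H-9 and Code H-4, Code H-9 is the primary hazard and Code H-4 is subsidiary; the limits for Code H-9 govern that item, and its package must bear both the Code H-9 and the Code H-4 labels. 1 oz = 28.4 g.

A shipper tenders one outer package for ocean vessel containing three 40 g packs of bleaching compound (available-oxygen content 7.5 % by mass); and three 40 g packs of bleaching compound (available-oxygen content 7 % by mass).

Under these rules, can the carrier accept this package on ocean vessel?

Yes

With available-oxygen content 7.5 % by mass (≥ 4 % by mass), the bleaching compound falls in Code H-3.
The bleaching compound has available-oxygen content 7 % by mass, which is ≥ 4 % by mass, so it is Code H-3 (Oxidizer).
Total Code H-3: (three 40 g packs = 120 g) + (three 40 g packs = 120 g) = 240 g.
240 g is within the ocean vessel limit of 250 g for Code H-3.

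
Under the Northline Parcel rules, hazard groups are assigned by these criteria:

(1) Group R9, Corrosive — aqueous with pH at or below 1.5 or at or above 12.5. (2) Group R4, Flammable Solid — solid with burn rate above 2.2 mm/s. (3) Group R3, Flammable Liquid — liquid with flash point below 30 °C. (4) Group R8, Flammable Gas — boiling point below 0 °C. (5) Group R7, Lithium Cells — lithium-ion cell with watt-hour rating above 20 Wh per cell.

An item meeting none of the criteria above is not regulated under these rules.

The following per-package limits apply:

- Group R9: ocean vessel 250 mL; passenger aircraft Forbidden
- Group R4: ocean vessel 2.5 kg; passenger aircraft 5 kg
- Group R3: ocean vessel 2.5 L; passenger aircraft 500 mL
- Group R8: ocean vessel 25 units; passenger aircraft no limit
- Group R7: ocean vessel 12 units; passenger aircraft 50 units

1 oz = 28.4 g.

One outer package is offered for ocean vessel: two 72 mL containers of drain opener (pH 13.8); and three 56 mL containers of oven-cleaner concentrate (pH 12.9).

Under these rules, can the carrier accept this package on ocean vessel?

pH 13.8 meets the Group R9 criterion (Corrosive), so the drain opener is Group R9.
The oven-cleaner concentrate has pH 12.9, which is ≥ 12.5, so it is Group R9 (Corrosive).
Group R9 net quantity: (two 72 mL containers = 144 mL) + (three 56 mL containers = 168 mL) = 312 mL.
312 mL exceeds the ocean vessel limit of 250 mL for Group R9.

No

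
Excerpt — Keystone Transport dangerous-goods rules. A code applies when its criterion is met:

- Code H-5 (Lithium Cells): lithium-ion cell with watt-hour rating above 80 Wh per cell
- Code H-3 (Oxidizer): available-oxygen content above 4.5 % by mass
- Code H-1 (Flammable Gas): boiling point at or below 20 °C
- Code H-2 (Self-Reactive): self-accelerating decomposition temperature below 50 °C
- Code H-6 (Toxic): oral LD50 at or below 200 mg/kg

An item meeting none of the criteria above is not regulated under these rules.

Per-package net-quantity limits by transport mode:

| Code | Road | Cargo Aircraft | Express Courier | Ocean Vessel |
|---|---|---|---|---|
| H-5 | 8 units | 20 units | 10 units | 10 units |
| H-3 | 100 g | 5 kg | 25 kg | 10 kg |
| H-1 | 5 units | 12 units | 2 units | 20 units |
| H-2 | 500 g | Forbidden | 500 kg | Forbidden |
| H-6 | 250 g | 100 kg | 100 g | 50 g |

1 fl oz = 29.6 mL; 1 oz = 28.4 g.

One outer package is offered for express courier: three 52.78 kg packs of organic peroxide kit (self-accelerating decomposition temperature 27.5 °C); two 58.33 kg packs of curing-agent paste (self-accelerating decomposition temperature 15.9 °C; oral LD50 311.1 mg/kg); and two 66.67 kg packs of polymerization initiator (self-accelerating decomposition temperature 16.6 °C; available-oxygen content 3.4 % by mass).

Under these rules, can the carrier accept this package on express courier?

Yes

The organic peroxide kit has self-accelerating decomposition temperature 27.5 °C, which is < 50 °C, so it is Code H-2 (Self-Reactive).
Curing-agent paste: self-accelerating decomposition temperature 15.9 °C < 50 °C → Code H-2 (Self-Reactive).
Self-accelerating decomposition temperature 16.6 °C meets the Code H-2 criterion (Self-Reactive), so the polymerization initiator is Code H-2.
Total Code H-2: (three 52.78 kg packs = 158.34 kg) + (two 58.33 kg packs = 116.66 kg) + (two 66.67 kg packs = 133.34 kg) = 408.34 kg.
That is within the Code H-2 express courier limit of 500 kg.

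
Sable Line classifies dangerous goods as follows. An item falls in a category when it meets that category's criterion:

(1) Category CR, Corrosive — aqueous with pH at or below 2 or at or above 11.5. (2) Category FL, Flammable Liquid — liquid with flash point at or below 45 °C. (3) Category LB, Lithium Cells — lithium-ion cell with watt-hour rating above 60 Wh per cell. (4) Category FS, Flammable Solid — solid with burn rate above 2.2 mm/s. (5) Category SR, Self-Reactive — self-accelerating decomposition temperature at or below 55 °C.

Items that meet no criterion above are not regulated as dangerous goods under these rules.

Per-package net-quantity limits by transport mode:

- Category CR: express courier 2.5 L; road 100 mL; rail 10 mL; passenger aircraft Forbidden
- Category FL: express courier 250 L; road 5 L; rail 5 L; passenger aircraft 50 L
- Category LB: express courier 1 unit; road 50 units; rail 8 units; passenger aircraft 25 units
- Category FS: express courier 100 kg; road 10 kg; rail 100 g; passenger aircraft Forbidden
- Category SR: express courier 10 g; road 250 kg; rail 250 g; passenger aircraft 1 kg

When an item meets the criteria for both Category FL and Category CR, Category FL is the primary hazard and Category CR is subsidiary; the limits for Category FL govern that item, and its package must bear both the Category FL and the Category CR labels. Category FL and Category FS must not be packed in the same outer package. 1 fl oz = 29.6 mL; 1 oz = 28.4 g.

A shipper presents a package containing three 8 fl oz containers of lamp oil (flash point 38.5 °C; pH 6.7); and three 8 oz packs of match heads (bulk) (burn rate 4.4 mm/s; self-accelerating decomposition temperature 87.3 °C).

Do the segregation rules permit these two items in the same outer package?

No

The lamp oil has flash point 38.5 °C, which is ≤ 45 °C, so it is Category FL (Flammable Liquid).
With burn rate 4.4 mm/s (> 2.2 mm/s), the match heads (bulk) fall in Category FS.
Category FL and Category FS may not share an outer package.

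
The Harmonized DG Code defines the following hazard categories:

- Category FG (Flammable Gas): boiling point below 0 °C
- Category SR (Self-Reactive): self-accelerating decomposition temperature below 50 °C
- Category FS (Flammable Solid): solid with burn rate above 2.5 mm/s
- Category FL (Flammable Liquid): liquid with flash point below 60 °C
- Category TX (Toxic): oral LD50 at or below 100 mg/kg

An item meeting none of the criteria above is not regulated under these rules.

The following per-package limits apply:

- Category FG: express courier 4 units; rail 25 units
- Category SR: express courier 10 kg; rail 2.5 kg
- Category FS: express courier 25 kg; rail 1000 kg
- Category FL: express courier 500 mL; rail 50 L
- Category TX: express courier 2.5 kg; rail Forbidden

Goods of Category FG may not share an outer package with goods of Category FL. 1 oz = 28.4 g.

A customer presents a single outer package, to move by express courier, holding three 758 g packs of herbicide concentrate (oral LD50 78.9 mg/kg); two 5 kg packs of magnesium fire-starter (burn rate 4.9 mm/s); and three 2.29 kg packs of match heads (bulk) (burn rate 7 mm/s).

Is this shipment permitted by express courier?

With oral LD50 78.9 mg/kg (≤ 100 mg/kg), the herbicide concentrate falls in Category TX.
Burn rate 4.9 mm/s meets the Category FS criterion (Flammable Solid), so the magnesium fire-starter is Category FS.
Match heads (bulk): burn rate 7 mm/s > 2.5 mm/s → Category FS (Flammable Solid).
Category TX quantity: three 758 g packs = 2.274 kg.
That is within the Category TX express courier limit of 2.5 kg.
Category FS net quantity: (two 5 kg packs = 10 kg) + (three 2.29 kg packs = 6.87 kg) = 16.87 kg.
16.87 kg is within the express courier limit of 25 kg for Category FS.
The segregation rule (Category FG with Category FL) does not apply to Category TX with Category FS.
Every hazard category is within its express courier limit and no segregation rule is violated.

Yes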